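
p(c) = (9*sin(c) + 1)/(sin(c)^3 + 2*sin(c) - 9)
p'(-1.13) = -0.23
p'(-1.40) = -0.08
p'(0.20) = -1.10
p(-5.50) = -1.02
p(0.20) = -0.32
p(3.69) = 0.36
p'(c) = (-3*sin(c)^2*cos(c) - 2*cos(c))*(9*sin(c) + 1)/(sin(c)^3 + 2*sin(c) - 9)^2 + 9*cos(c)/(sin(c)^3 + 2*sin(c) - 9)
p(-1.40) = 0.66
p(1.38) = -1.62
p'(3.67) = 0.68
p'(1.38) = -0.53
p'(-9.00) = 0.77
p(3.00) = -0.26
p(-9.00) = 0.27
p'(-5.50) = -1.23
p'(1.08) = -1.07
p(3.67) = 0.35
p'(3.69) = 0.67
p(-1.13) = 0.62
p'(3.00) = 1.08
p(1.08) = -1.36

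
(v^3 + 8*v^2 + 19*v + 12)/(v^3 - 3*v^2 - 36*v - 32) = (v + 3)/(v - 8)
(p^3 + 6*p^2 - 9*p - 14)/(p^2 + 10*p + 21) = (p^2 - p - 2)/(p + 3)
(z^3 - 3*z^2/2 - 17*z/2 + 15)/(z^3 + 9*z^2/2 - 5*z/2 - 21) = (2*z - 5)/(2*z + 7)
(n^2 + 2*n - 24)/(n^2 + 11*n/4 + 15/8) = 8*(n^2 + 2*n - 24)/(8*n^2 + 22*n + 15)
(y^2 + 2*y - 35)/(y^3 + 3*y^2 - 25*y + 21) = (y - 5)/(y^2 - 4*y + 3)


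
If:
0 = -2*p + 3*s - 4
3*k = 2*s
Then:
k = 2*s/3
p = 3*s/2 - 2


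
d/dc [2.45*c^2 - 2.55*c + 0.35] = 4.9*c - 2.55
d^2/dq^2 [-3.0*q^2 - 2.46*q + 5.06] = -6.00000000000000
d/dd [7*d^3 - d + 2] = 21*d^2 - 1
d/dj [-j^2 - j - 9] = -2*j - 1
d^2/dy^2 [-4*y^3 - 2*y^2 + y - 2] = -24*y - 4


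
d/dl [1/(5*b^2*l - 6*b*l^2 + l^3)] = (-5*b^2 + 12*b*l - 3*l^2)/(l^2*(5*b^2 - 6*b*l + l^2)^2)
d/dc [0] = 0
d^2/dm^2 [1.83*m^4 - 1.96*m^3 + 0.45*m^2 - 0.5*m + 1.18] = 21.96*m^2 - 11.76*m + 0.9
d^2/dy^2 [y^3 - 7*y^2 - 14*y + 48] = 6*y - 14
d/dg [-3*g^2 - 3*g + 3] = -6*g - 3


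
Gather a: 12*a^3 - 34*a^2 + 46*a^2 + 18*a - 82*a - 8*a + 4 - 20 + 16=12*a^3 + 12*a^2 - 72*a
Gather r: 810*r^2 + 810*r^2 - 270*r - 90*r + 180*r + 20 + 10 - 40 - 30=1620*r^2 - 180*r - 40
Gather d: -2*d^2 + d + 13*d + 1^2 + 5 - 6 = -2*d^2 + 14*d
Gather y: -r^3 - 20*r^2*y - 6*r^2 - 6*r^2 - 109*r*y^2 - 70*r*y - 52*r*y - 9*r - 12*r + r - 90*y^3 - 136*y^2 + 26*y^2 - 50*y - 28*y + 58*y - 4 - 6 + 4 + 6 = -r^3 - 12*r^2 - 20*r - 90*y^3 + y^2*(-109*r - 110) + y*(-20*r^2 - 122*r - 20)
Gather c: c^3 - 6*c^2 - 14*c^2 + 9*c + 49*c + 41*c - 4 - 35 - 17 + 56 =c^3 - 20*c^2 + 99*c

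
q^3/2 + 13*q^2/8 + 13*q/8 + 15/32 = (q/2 + 1/4)*(q + 5/4)*(q + 3/2)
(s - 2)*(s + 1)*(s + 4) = s^3 + 3*s^2 - 6*s - 8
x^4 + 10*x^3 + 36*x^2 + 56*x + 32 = (x + 2)^3*(x + 4)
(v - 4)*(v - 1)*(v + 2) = v^3 - 3*v^2 - 6*v + 8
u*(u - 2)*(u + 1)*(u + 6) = u^4 + 5*u^3 - 8*u^2 - 12*u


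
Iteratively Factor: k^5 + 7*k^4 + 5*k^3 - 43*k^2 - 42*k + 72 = (k + 3)*(k^4 + 4*k^3 - 7*k^2 - 22*k + 24) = (k + 3)*(k + 4)*(k^3 - 7*k + 6) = (k + 3)^2*(k + 4)*(k^2 - 3*k + 2) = (k - 1)*(k + 3)^2*(k + 4)*(k - 2)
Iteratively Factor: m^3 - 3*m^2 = (m)*(m^2 - 3*m) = m*(m - 3)*(m)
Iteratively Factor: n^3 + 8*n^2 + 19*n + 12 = (n + 4)*(n^2 + 4*n + 3) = (n + 1)*(n + 4)*(n + 3)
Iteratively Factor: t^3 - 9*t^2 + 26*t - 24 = (t - 2)*(t^2 - 7*t + 12) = (t - 3)*(t - 2)*(t - 4)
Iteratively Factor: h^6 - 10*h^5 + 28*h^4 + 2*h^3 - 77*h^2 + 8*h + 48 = (h + 1)*(h^5 - 11*h^4 + 39*h^3 - 37*h^2 - 40*h + 48) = (h - 3)*(h + 1)*(h^4 - 8*h^3 + 15*h^2 + 8*h - 16) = (h - 3)*(h - 1)*(h + 1)*(h^3 - 7*h^2 + 8*h + 16) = (h - 3)*(h - 1)*(h + 1)^2*(h^2 - 8*h + 16) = (h - 4)*(h - 3)*(h - 1)*(h + 1)^2*(h - 4)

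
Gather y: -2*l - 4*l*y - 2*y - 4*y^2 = -2*l - 4*y^2 + y*(-4*l - 2)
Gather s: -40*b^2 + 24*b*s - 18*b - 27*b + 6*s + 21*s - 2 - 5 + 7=-40*b^2 - 45*b + s*(24*b + 27)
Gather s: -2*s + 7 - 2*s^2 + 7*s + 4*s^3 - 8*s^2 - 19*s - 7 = 4*s^3 - 10*s^2 - 14*s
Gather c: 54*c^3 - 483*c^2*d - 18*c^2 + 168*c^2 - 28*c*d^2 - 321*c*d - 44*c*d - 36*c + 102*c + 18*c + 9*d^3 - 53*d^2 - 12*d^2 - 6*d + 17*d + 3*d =54*c^3 + c^2*(150 - 483*d) + c*(-28*d^2 - 365*d + 84) + 9*d^3 - 65*d^2 + 14*d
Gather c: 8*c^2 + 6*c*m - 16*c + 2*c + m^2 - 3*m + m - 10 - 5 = 8*c^2 + c*(6*m - 14) + m^2 - 2*m - 15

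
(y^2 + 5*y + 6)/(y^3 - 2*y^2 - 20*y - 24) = (y + 3)/(y^2 - 4*y - 12)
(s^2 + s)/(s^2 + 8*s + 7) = s/(s + 7)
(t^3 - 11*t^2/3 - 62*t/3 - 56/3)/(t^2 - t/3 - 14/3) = (3*t^2 - 17*t - 28)/(3*t - 7)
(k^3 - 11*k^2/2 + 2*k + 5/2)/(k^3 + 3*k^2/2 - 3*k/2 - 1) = (k - 5)/(k + 2)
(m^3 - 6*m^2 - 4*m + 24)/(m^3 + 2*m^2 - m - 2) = (m^2 - 8*m + 12)/(m^2 - 1)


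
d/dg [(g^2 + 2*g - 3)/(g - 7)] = (g^2 - 14*g - 11)/(g^2 - 14*g + 49)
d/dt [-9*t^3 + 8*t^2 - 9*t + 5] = -27*t^2 + 16*t - 9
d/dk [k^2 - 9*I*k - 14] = 2*k - 9*I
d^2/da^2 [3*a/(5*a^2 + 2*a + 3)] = 6*(4*a*(5*a + 1)^2 - (15*a + 2)*(5*a^2 + 2*a + 3))/(5*a^2 + 2*a + 3)^3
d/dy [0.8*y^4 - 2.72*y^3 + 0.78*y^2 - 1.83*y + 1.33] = 3.2*y^3 - 8.16*y^2 + 1.56*y - 1.83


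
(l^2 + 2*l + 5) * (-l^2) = -l^4 - 2*l^3 - 5*l^2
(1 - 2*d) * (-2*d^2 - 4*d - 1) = 4*d^3 + 6*d^2 - 2*d - 1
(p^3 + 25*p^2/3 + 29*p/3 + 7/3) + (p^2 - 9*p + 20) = p^3 + 28*p^2/3 + 2*p/3 + 67/3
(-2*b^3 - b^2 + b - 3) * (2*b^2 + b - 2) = -4*b^5 - 4*b^4 + 5*b^3 - 3*b^2 - 5*b + 6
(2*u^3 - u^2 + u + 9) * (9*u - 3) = 18*u^4 - 15*u^3 + 12*u^2 + 78*u - 27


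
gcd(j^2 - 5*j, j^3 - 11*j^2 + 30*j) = j^2 - 5*j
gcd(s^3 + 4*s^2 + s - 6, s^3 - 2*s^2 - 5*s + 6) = s^2 + s - 2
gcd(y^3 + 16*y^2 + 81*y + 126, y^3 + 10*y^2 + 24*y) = y + 6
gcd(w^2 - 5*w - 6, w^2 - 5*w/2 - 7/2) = w + 1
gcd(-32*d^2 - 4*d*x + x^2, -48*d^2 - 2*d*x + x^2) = -8*d + x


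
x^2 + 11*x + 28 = (x + 4)*(x + 7)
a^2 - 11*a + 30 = (a - 6)*(a - 5)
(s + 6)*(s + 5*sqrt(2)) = s^2 + 6*s + 5*sqrt(2)*s + 30*sqrt(2)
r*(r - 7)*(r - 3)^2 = r^4 - 13*r^3 + 51*r^2 - 63*r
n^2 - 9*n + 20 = (n - 5)*(n - 4)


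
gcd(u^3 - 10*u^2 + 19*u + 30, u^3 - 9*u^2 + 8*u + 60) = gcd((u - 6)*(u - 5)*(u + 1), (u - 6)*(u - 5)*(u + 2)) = u^2 - 11*u + 30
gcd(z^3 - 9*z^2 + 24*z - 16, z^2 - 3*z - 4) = z - 4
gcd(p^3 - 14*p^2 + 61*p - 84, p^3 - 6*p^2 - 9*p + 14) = p - 7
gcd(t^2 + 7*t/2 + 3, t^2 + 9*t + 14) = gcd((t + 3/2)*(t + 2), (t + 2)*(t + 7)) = t + 2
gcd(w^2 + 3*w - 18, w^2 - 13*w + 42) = 1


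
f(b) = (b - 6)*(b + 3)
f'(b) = 2*b - 3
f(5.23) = -6.34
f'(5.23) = 7.46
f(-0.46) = -16.41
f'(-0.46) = -3.92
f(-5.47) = 28.33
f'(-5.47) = -13.94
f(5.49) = -4.33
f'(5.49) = 7.98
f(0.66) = -19.54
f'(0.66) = -1.68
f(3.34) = -16.86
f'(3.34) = 3.68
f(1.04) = -20.04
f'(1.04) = -0.92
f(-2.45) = -4.65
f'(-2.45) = -7.90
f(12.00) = 90.00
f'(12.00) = 21.00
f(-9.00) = 90.00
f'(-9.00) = -21.00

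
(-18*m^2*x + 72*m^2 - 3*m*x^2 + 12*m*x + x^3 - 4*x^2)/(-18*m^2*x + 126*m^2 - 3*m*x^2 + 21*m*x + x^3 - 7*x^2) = (x - 4)/(x - 7)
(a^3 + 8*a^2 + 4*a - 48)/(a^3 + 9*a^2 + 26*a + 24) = (a^2 + 4*a - 12)/(a^2 + 5*a + 6)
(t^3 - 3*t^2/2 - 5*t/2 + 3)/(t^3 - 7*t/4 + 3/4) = 2*(t - 2)/(2*t - 1)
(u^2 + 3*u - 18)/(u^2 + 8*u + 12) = (u - 3)/(u + 2)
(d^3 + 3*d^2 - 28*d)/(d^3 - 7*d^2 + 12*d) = (d + 7)/(d - 3)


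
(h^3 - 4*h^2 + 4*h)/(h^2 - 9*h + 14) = h*(h - 2)/(h - 7)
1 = 1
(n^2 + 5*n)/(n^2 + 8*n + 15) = n/(n + 3)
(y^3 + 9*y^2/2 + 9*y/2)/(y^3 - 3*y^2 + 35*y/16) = 8*(2*y^2 + 9*y + 9)/(16*y^2 - 48*y + 35)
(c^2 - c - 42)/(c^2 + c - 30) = (c - 7)/(c - 5)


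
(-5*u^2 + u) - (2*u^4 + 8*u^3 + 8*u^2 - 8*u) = -2*u^4 - 8*u^3 - 13*u^2 + 9*u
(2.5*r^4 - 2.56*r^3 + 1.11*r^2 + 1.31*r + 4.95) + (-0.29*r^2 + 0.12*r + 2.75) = 2.5*r^4 - 2.56*r^3 + 0.82*r^2 + 1.43*r + 7.7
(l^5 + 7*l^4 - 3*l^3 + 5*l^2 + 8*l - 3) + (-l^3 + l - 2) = l^5 + 7*l^4 - 4*l^3 + 5*l^2 + 9*l - 5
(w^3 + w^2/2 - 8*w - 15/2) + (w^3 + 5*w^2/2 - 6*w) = 2*w^3 + 3*w^2 - 14*w - 15/2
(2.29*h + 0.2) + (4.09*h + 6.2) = 6.38*h + 6.4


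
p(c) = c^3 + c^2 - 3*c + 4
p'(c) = 3*c^2 + 2*c - 3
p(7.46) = 452.43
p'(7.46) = 178.87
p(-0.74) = 6.36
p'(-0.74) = -2.84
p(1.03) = 3.06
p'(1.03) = 2.24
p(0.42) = 2.99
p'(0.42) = -1.63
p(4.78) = 121.72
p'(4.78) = 75.11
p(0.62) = 2.76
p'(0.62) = -0.61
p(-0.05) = 4.15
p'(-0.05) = -3.09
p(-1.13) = 7.22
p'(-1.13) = -1.43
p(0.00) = 4.00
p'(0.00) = -3.00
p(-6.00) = -158.00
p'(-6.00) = 93.00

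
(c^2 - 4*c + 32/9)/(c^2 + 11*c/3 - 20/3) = (c - 8/3)/(c + 5)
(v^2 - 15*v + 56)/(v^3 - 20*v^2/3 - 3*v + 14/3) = 3*(v - 8)/(3*v^2 + v - 2)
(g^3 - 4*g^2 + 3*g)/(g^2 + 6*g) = (g^2 - 4*g + 3)/(g + 6)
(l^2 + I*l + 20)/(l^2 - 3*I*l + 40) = (l - 4*I)/(l - 8*I)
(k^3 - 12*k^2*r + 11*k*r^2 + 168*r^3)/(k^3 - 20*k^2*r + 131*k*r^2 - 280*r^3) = (-k - 3*r)/(-k + 5*r)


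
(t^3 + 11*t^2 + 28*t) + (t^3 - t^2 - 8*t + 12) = 2*t^3 + 10*t^2 + 20*t + 12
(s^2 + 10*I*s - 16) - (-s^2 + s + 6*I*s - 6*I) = 2*s^2 - s + 4*I*s - 16 + 6*I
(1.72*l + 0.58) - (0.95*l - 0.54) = 0.77*l + 1.12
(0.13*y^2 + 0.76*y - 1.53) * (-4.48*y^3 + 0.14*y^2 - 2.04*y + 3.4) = -0.5824*y^5 - 3.3866*y^4 + 6.6956*y^3 - 1.3226*y^2 + 5.7052*y - 5.202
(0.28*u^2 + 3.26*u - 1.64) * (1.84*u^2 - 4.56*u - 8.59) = 0.5152*u^4 + 4.7216*u^3 - 20.2884*u^2 - 20.525*u + 14.0876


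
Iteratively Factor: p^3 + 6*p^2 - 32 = (p + 4)*(p^2 + 2*p - 8) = (p + 4)^2*(p - 2)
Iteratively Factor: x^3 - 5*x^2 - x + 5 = (x - 1)*(x^2 - 4*x - 5) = (x - 5)*(x - 1)*(x + 1)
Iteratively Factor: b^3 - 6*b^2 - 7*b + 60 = (b - 4)*(b^2 - 2*b - 15) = (b - 5)*(b - 4)*(b + 3)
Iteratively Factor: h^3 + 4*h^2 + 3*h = (h + 1)*(h^2 + 3*h) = h*(h + 1)*(h + 3)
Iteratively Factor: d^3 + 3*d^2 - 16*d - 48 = (d - 4)*(d^2 + 7*d + 12) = (d - 4)*(d + 4)*(d + 3)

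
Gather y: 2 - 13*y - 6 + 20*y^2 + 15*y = 20*y^2 + 2*y - 4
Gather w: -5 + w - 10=w - 15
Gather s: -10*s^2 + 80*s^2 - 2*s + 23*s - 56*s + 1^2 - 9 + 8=70*s^2 - 35*s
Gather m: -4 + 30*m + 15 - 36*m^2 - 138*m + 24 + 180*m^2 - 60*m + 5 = 144*m^2 - 168*m + 40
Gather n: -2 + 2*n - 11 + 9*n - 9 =11*n - 22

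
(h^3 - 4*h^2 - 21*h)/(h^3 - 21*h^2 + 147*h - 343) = h*(h + 3)/(h^2 - 14*h + 49)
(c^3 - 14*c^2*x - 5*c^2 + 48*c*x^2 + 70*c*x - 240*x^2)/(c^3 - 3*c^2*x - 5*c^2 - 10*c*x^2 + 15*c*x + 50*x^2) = (-c^2 + 14*c*x - 48*x^2)/(-c^2 + 3*c*x + 10*x^2)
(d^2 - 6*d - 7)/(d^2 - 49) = (d + 1)/(d + 7)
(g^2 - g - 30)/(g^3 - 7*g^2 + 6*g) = (g + 5)/(g*(g - 1))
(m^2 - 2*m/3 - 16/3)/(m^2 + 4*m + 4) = (m - 8/3)/(m + 2)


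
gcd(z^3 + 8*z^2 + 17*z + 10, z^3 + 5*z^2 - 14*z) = 1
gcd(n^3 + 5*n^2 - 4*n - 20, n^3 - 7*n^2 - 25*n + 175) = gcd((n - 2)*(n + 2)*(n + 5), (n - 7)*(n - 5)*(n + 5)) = n + 5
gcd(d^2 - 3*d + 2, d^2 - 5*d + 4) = d - 1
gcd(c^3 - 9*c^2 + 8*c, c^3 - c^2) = c^2 - c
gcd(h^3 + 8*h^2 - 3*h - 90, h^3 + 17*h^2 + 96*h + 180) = h^2 + 11*h + 30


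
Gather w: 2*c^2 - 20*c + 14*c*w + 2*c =2*c^2 + 14*c*w - 18*c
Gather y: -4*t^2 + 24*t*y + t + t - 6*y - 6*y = -4*t^2 + 2*t + y*(24*t - 12)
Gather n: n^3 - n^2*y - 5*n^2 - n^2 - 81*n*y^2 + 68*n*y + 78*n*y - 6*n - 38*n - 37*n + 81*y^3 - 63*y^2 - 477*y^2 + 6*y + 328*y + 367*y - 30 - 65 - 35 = n^3 + n^2*(-y - 6) + n*(-81*y^2 + 146*y - 81) + 81*y^3 - 540*y^2 + 701*y - 130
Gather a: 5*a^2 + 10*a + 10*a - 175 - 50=5*a^2 + 20*a - 225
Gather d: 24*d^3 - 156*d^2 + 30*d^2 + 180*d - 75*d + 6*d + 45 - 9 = 24*d^3 - 126*d^2 + 111*d + 36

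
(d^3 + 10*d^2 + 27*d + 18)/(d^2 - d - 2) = (d^2 + 9*d + 18)/(d - 2)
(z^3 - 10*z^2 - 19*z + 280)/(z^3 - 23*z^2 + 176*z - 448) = (z + 5)/(z - 8)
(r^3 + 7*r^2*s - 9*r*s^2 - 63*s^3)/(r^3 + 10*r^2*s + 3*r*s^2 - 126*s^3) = (r + 3*s)/(r + 6*s)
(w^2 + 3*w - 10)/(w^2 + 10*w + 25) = (w - 2)/(w + 5)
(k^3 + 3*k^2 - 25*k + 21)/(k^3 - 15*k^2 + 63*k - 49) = (k^2 + 4*k - 21)/(k^2 - 14*k + 49)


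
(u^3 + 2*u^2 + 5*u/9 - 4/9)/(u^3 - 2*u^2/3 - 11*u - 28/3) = (9*u^2 + 9*u - 4)/(3*(3*u^2 - 5*u - 28))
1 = 1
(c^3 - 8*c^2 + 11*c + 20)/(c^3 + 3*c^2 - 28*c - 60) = (c^2 - 3*c - 4)/(c^2 + 8*c + 12)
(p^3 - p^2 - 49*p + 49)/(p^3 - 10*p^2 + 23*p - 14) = (p + 7)/(p - 2)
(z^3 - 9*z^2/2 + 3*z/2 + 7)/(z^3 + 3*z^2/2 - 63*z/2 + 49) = (z + 1)/(z + 7)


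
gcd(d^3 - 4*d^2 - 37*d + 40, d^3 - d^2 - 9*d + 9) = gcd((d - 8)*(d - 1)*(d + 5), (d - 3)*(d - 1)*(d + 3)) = d - 1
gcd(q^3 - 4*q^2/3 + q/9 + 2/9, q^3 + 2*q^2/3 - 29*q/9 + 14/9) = q^2 - 5*q/3 + 2/3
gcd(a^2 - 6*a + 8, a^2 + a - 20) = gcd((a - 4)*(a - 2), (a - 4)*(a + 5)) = a - 4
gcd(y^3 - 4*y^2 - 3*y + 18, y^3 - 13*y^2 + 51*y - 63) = y^2 - 6*y + 9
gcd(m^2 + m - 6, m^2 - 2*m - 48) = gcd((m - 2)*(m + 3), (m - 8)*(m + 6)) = 1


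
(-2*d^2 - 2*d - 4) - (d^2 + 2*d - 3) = -3*d^2 - 4*d - 1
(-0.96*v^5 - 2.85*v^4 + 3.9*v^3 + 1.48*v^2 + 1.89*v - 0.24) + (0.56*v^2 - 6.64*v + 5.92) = -0.96*v^5 - 2.85*v^4 + 3.9*v^3 + 2.04*v^2 - 4.75*v + 5.68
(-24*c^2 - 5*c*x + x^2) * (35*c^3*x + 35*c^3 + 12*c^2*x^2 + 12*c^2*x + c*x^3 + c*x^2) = -840*c^5*x - 840*c^5 - 463*c^4*x^2 - 463*c^4*x - 49*c^3*x^3 - 49*c^3*x^2 + 7*c^2*x^4 + 7*c^2*x^3 + c*x^5 + c*x^4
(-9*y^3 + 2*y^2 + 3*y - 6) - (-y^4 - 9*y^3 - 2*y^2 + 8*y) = y^4 + 4*y^2 - 5*y - 6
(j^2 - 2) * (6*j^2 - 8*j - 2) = 6*j^4 - 8*j^3 - 14*j^2 + 16*j + 4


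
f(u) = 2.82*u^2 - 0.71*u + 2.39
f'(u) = 5.64*u - 0.71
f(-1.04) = 6.18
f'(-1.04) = -6.58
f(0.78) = 3.55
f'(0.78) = 3.69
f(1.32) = 6.37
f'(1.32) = 6.73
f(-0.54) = 3.60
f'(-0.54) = -3.76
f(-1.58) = 10.55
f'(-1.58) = -9.62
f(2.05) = 12.79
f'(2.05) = 10.85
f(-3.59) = 41.28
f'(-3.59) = -20.96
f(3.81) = 40.62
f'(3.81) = 20.78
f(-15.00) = 647.54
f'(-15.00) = -85.31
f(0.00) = 2.39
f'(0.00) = -0.71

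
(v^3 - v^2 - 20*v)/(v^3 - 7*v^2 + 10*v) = (v + 4)/(v - 2)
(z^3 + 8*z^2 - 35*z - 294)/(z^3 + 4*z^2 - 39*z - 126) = (z + 7)/(z + 3)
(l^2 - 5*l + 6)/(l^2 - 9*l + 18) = (l - 2)/(l - 6)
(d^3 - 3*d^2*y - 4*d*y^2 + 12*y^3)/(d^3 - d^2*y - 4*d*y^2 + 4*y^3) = (-d + 3*y)/(-d + y)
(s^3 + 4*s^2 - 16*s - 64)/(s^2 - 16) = s + 4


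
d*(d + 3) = d^2 + 3*d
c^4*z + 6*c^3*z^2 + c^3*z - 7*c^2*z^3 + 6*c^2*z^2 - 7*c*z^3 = c*(c - z)*(c + 7*z)*(c*z + z)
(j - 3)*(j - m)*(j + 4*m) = j^3 + 3*j^2*m - 3*j^2 - 4*j*m^2 - 9*j*m + 12*m^2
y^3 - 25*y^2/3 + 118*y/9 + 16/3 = (y - 6)*(y - 8/3)*(y + 1/3)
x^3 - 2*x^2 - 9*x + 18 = (x - 3)*(x - 2)*(x + 3)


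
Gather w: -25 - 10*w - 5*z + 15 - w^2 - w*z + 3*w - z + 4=-w^2 + w*(-z - 7) - 6*z - 6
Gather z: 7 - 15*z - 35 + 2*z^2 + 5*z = 2*z^2 - 10*z - 28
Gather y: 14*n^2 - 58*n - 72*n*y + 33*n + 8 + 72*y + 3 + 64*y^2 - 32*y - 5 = 14*n^2 - 25*n + 64*y^2 + y*(40 - 72*n) + 6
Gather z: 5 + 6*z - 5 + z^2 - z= z^2 + 5*z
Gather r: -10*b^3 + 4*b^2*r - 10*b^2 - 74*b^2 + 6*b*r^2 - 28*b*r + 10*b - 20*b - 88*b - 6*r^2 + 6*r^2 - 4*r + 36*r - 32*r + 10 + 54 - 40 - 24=-10*b^3 - 84*b^2 + 6*b*r^2 - 98*b + r*(4*b^2 - 28*b)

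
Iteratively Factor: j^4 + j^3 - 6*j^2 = (j)*(j^3 + j^2 - 6*j) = j^2*(j^2 + j - 6) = j^2*(j + 3)*(j - 2)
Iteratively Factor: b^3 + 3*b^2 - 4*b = (b + 4)*(b^2 - b) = (b - 1)*(b + 4)*(b)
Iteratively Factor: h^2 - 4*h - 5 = (h + 1)*(h - 5)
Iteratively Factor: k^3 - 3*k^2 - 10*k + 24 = (k - 2)*(k^2 - k - 12) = (k - 4)*(k - 2)*(k + 3)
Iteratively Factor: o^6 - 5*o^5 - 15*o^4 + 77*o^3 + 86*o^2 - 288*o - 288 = (o - 3)*(o^5 - 2*o^4 - 21*o^3 + 14*o^2 + 128*o + 96) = (o - 3)*(o + 3)*(o^4 - 5*o^3 - 6*o^2 + 32*o + 32) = (o - 4)*(o - 3)*(o + 3)*(o^3 - o^2 - 10*o - 8) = (o - 4)^2*(o - 3)*(o + 3)*(o^2 + 3*o + 2) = (o - 4)^2*(o - 3)*(o + 2)*(o + 3)*(o + 1)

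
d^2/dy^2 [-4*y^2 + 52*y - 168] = -8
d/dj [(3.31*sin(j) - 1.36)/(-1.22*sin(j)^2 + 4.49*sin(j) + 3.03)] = (4.0382*sin(j)^2 - 3.3184*sin(j) + 16.1357)*cos(j)/(1.4884*sin(j)^4 - 10.9556*sin(j)^3 + 12.7669*sin(j)^2 + 27.2094*sin(j) + 9.1809)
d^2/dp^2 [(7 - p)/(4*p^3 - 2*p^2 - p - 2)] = 2*(-48*p^5 + 696*p^4 - 456*p^3 - 48*p^2 + 222*p - 19)/(64*p^9 - 96*p^8 - 56*p^6 + 96*p^5 + 18*p^4 + 23*p^3 - 30*p^2 - 12*p - 8)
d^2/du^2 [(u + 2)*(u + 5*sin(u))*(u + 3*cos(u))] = -5*u^2*sin(u) - 3*u^2*cos(u) - 22*u*sin(u) - 30*u*sin(2*u) + 14*u*cos(u) + 6*u - 2*sin(u) - 60*sin(2*u) + 26*cos(u) + 30*cos(2*u) + 4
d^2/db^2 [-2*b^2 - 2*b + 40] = -4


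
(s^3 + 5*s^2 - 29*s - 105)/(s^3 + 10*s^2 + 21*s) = (s - 5)/s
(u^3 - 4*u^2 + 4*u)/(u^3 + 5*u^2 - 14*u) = (u - 2)/(u + 7)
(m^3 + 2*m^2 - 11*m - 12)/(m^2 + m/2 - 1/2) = 2*(m^2 + m - 12)/(2*m - 1)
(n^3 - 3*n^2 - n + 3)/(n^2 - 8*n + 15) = (n^2 - 1)/(n - 5)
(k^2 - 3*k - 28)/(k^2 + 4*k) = (k - 7)/k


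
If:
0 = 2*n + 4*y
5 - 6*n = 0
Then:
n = 5/6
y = -5/12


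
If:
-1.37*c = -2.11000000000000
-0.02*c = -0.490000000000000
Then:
No Solution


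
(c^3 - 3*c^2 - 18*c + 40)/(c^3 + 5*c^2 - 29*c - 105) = (c^2 + 2*c - 8)/(c^2 + 10*c + 21)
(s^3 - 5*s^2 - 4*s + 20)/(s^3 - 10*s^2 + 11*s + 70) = (s - 2)/(s - 7)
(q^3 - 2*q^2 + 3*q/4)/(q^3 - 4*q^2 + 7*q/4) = (2*q - 3)/(2*q - 7)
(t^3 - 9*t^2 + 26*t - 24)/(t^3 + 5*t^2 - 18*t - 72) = (t^2 - 5*t + 6)/(t^2 + 9*t + 18)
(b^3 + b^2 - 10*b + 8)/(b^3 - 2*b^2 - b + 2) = (b + 4)/(b + 1)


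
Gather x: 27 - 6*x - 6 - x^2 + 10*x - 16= -x^2 + 4*x + 5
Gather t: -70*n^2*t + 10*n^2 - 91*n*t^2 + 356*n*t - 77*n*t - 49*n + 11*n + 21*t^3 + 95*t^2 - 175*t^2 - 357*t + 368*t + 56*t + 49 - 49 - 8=10*n^2 - 38*n + 21*t^3 + t^2*(-91*n - 80) + t*(-70*n^2 + 279*n + 67) - 8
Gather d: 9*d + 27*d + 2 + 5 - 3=36*d + 4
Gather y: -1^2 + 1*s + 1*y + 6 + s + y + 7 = 2*s + 2*y + 12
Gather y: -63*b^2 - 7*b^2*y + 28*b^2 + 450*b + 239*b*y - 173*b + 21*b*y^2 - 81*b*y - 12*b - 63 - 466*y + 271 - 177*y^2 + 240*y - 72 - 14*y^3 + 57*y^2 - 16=-35*b^2 + 265*b - 14*y^3 + y^2*(21*b - 120) + y*(-7*b^2 + 158*b - 226) + 120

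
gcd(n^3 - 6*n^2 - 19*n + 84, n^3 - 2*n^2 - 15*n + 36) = n^2 + n - 12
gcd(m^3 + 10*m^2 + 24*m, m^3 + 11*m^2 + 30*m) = m^2 + 6*m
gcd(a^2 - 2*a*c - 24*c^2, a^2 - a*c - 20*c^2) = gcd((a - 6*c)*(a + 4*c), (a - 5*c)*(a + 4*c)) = a + 4*c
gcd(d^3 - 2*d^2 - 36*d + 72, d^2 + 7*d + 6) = d + 6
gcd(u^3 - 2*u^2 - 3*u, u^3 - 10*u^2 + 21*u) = u^2 - 3*u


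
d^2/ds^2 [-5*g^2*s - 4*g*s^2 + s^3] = -8*g + 6*s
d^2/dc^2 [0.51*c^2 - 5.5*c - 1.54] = 1.02000000000000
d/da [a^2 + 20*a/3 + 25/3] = 2*a + 20/3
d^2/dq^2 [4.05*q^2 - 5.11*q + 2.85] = 8.10000000000000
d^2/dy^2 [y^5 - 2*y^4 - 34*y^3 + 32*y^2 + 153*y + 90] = 20*y^3 - 24*y^2 - 204*y + 64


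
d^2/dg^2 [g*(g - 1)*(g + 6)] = 6*g + 10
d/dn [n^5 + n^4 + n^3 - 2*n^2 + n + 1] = 5*n^4 + 4*n^3 + 3*n^2 - 4*n + 1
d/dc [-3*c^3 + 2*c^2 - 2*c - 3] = -9*c^2 + 4*c - 2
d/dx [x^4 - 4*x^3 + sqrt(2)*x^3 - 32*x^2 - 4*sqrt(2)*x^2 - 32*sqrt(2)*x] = 4*x^3 - 12*x^2 + 3*sqrt(2)*x^2 - 64*x - 8*sqrt(2)*x - 32*sqrt(2)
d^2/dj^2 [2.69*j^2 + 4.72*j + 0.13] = 5.38000000000000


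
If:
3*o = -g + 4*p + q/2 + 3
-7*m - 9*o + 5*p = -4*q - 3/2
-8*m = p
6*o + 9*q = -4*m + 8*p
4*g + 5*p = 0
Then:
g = 90/83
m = 9/83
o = -489/830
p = -72/83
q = -177/415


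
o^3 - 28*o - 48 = (o - 6)*(o + 2)*(o + 4)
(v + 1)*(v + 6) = v^2 + 7*v + 6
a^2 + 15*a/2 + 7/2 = (a + 1/2)*(a + 7)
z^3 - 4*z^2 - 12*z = z*(z - 6)*(z + 2)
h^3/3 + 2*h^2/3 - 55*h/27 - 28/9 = (h/3 + 1)*(h - 7/3)*(h + 4/3)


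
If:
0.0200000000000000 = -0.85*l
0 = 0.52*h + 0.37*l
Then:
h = 0.02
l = -0.02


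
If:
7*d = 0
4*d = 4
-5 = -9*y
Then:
No Solution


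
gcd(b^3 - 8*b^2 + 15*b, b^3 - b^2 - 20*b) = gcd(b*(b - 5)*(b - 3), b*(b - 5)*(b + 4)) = b^2 - 5*b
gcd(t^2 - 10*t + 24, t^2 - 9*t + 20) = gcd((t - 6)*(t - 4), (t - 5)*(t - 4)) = t - 4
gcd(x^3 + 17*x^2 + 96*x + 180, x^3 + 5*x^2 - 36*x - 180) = x^2 + 11*x + 30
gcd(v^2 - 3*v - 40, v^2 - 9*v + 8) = v - 8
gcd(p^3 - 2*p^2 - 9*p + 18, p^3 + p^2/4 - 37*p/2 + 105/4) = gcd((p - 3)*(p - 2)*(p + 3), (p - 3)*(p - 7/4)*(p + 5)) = p - 3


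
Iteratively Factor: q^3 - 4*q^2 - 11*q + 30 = (q - 2)*(q^2 - 2*q - 15) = (q - 2)*(q + 3)*(q - 5)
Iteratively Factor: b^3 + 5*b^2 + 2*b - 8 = (b - 1)*(b^2 + 6*b + 8) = (b - 1)*(b + 2)*(b + 4)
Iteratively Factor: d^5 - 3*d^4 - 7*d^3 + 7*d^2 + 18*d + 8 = (d - 4)*(d^4 + d^3 - 3*d^2 - 5*d - 2) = (d - 4)*(d + 1)*(d^3 - 3*d - 2) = (d - 4)*(d + 1)^2*(d^2 - d - 2) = (d - 4)*(d + 1)^3*(d - 2)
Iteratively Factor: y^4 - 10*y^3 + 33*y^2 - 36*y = (y - 3)*(y^3 - 7*y^2 + 12*y) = (y - 3)^2*(y^2 - 4*y) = y*(y - 3)^2*(y - 4)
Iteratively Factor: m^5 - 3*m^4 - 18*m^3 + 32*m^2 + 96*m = (m - 4)*(m^4 + m^3 - 14*m^2 - 24*m) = m*(m - 4)*(m^3 + m^2 - 14*m - 24) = m*(m - 4)*(m + 2)*(m^2 - m - 12) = m*(m - 4)*(m + 2)*(m + 3)*(m - 4)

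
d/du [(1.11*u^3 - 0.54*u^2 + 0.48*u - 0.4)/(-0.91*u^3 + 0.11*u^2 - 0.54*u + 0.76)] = (4.44089209850063e-16*u^5 - 0.3693*u^4 - 0.3252*u^3 + 1.6776*u^2 - 0.7328*u + 0.1488)/(0.8281*u^6 - 0.2002*u^5 + 0.9949*u^4 - 1.502*u^3 + 0.4588*u^2 - 0.8208*u + 0.5776)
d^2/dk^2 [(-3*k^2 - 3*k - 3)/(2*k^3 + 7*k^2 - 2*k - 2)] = 6*(-4*k^6 - 12*k^5 - 78*k^4 - 207*k^3 - 201*k^2 - 12*k - 18)/(8*k^9 + 84*k^8 + 270*k^7 + 151*k^6 - 438*k^5 - 162*k^4 + 184*k^3 + 60*k^2 - 24*k - 8)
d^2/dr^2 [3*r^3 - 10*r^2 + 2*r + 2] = 18*r - 20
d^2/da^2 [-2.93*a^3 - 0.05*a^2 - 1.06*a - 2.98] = -17.58*a - 0.1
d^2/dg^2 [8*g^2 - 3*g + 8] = 16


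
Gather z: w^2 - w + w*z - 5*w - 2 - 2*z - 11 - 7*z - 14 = w^2 - 6*w + z*(w - 9) - 27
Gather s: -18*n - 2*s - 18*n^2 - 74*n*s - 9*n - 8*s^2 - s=-18*n^2 - 27*n - 8*s^2 + s*(-74*n - 3)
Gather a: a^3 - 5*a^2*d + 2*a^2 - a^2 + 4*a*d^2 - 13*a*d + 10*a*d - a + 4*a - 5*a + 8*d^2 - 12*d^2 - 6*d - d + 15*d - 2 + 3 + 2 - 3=a^3 + a^2*(1 - 5*d) + a*(4*d^2 - 3*d - 2) - 4*d^2 + 8*d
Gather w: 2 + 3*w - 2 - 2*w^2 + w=-2*w^2 + 4*w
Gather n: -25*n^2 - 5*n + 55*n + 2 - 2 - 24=-25*n^2 + 50*n - 24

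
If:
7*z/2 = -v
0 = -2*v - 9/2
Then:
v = -9/4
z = 9/14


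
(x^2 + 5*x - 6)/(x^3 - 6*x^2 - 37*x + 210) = (x - 1)/(x^2 - 12*x + 35)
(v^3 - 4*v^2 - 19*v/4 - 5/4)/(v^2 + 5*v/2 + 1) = (2*v^2 - 9*v - 5)/(2*(v + 2))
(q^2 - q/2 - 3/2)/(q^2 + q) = (q - 3/2)/q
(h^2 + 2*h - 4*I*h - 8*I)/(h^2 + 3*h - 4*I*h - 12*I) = (h + 2)/(h + 3)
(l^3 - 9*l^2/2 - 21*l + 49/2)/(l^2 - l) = l - 7/2 - 49/(2*l)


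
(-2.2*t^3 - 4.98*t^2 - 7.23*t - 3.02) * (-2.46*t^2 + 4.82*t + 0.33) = 5.412*t^5 + 1.6468*t^4 - 6.9438*t^3 - 29.0628*t^2 - 16.9423*t - 0.9966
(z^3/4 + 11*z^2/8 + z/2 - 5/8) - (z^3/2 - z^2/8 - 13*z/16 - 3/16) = -z^3/4 + 3*z^2/2 + 21*z/16 - 7/16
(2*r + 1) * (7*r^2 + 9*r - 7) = 14*r^3 + 25*r^2 - 5*r - 7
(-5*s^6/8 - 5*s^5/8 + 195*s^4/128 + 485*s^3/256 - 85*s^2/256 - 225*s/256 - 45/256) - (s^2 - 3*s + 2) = -5*s^6/8 - 5*s^5/8 + 195*s^4/128 + 485*s^3/256 - 341*s^2/256 + 543*s/256 - 557/256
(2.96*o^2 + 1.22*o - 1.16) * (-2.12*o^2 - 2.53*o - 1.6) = -6.2752*o^4 - 10.0752*o^3 - 5.3634*o^2 + 0.9828*o + 1.856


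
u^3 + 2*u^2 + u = u*(u + 1)^2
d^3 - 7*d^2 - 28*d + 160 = (d - 8)*(d - 4)*(d + 5)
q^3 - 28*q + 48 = (q - 4)*(q - 2)*(q + 6)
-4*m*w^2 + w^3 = w^2*(-4*m + w)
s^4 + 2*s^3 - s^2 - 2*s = s*(s - 1)*(s + 1)*(s + 2)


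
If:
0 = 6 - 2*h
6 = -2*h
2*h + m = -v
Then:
No Solution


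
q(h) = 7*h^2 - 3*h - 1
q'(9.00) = 123.00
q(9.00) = 539.00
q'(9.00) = 123.00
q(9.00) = 539.00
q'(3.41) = 44.74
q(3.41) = 70.17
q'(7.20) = 97.80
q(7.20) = 340.28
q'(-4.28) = -62.92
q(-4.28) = 140.07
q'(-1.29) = -21.06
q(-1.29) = 14.52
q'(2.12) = 26.68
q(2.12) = 24.10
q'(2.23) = 28.22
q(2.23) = 27.12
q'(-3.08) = -46.12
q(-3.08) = 74.64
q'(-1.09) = -18.26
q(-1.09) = 10.59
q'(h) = 14*h - 3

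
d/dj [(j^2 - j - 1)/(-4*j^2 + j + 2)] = (-3*j^2 - 4*j - 1)/(16*j^4 - 8*j^3 - 15*j^2 + 4*j + 4)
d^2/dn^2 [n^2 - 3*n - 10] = 2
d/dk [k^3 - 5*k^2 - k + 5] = 3*k^2 - 10*k - 1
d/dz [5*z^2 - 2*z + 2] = 10*z - 2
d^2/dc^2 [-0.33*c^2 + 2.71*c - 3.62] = -0.660000000000000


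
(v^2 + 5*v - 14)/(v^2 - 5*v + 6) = (v + 7)/(v - 3)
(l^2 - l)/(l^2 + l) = (l - 1)/(l + 1)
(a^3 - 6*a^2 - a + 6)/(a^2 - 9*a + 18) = (a^2 - 1)/(a - 3)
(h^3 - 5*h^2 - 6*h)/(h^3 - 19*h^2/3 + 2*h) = 3*(h + 1)/(3*h - 1)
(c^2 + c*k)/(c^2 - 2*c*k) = (c + k)/(c - 2*k)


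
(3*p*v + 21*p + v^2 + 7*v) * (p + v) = 3*p^2*v + 21*p^2 + 4*p*v^2 + 28*p*v + v^3 + 7*v^2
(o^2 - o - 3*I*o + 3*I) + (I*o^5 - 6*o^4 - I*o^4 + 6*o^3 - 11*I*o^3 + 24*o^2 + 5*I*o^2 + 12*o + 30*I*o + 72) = I*o^5 - 6*o^4 - I*o^4 + 6*o^3 - 11*I*o^3 + 25*o^2 + 5*I*o^2 + 11*o + 27*I*o + 72 + 3*I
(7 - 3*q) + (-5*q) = 7 - 8*q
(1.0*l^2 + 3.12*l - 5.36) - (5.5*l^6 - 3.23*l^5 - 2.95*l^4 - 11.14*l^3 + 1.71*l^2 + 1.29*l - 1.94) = -5.5*l^6 + 3.23*l^5 + 2.95*l^4 + 11.14*l^3 - 0.71*l^2 + 1.83*l - 3.42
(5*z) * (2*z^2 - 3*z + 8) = 10*z^3 - 15*z^2 + 40*z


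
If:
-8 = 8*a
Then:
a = -1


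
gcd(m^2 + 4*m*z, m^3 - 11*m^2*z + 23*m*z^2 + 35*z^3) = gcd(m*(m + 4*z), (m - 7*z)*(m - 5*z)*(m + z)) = 1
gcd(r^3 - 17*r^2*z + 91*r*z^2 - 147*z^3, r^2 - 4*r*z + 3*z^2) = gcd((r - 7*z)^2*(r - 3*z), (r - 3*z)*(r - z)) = -r + 3*z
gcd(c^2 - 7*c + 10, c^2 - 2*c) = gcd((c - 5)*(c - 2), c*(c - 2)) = c - 2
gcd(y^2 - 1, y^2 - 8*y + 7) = y - 1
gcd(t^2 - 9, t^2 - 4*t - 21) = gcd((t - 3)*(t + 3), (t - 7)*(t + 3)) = t + 3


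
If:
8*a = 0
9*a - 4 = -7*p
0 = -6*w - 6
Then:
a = 0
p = 4/7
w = -1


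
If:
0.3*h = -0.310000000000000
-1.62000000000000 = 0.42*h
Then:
No Solution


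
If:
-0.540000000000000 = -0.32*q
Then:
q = 1.69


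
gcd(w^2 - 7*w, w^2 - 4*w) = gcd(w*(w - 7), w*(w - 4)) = w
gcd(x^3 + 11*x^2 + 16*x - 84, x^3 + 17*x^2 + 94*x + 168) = x^2 + 13*x + 42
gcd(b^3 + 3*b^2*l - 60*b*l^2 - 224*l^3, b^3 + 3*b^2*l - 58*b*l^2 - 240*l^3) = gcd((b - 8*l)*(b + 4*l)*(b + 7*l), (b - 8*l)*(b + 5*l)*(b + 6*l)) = b - 8*l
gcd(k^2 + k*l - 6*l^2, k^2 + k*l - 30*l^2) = 1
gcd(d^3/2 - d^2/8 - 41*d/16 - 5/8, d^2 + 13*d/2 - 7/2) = 1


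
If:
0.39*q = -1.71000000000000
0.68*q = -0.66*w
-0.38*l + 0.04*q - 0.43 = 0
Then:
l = -1.59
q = -4.38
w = 4.52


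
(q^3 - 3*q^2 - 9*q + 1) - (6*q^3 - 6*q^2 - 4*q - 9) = -5*q^3 + 3*q^2 - 5*q + 10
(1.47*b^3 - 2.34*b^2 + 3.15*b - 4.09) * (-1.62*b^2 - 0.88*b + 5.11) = -2.3814*b^5 + 2.4972*b^4 + 4.4679*b^3 - 8.1036*b^2 + 19.6957*b - 20.8999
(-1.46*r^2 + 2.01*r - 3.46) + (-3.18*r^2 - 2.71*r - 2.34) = -4.64*r^2 - 0.7*r - 5.8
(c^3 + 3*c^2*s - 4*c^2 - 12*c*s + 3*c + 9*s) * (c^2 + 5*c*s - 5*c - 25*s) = c^5 + 8*c^4*s - 9*c^4 + 15*c^3*s^2 - 72*c^3*s + 23*c^3 - 135*c^2*s^2 + 184*c^2*s - 15*c^2 + 345*c*s^2 - 120*c*s - 225*s^2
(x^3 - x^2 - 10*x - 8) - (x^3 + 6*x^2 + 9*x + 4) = -7*x^2 - 19*x - 12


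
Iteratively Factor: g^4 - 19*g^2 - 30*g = (g + 2)*(g^3 - 2*g^2 - 15*g) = (g - 5)*(g + 2)*(g^2 + 3*g) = (g - 5)*(g + 2)*(g + 3)*(g)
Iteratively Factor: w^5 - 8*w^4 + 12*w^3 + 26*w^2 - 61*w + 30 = (w - 1)*(w^4 - 7*w^3 + 5*w^2 + 31*w - 30) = (w - 5)*(w - 1)*(w^3 - 2*w^2 - 5*w + 6) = (w - 5)*(w - 3)*(w - 1)*(w^2 + w - 2) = (w - 5)*(w - 3)*(w - 1)*(w + 2)*(w - 1)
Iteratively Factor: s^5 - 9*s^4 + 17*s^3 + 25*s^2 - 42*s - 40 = (s - 4)*(s^4 - 5*s^3 - 3*s^2 + 13*s + 10) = (s - 4)*(s + 1)*(s^3 - 6*s^2 + 3*s + 10) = (s - 4)*(s - 2)*(s + 1)*(s^2 - 4*s - 5) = (s - 5)*(s - 4)*(s - 2)*(s + 1)*(s + 1)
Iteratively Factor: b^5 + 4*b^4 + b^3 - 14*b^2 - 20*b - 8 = (b + 2)*(b^4 + 2*b^3 - 3*b^2 - 8*b - 4) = (b + 2)^2*(b^3 - 3*b - 2) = (b + 1)*(b + 2)^2*(b^2 - b - 2) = (b + 1)^2*(b + 2)^2*(b - 2)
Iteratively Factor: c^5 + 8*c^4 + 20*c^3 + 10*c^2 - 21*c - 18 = (c + 2)*(c^4 + 6*c^3 + 8*c^2 - 6*c - 9) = (c + 1)*(c + 2)*(c^3 + 5*c^2 + 3*c - 9) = (c + 1)*(c + 2)*(c + 3)*(c^2 + 2*c - 3) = (c - 1)*(c + 1)*(c + 2)*(c + 3)*(c + 3)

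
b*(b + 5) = b^2 + 5*b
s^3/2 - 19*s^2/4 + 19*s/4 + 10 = (s/2 + 1/2)*(s - 8)*(s - 5/2)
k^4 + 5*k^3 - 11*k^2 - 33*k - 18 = (k - 3)*(k + 1)^2*(k + 6)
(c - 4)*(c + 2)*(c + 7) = c^3 + 5*c^2 - 22*c - 56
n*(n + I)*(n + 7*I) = n^3 + 8*I*n^2 - 7*n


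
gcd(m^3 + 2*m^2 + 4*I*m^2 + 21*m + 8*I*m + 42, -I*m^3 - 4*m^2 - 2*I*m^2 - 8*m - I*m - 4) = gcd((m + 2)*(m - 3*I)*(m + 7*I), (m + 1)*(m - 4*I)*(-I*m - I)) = 1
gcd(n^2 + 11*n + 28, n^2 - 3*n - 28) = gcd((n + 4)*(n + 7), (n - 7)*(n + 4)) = n + 4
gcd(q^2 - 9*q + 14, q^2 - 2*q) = q - 2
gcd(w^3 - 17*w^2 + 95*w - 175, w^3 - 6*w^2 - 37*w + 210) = w^2 - 12*w + 35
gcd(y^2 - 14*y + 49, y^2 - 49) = y - 7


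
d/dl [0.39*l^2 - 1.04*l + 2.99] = 0.78*l - 1.04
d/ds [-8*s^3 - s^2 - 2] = 2*s*(-12*s - 1)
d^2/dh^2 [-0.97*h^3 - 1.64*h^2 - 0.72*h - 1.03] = -5.82*h - 3.28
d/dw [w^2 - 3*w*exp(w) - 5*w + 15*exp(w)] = -3*w*exp(w) + 2*w + 12*exp(w) - 5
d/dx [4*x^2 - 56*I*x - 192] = 8*x - 56*I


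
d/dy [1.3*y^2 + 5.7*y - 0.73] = 2.6*y + 5.7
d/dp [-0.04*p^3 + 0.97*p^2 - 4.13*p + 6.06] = -0.12*p^2 + 1.94*p - 4.13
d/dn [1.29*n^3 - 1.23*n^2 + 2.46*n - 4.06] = 3.87*n^2 - 2.46*n + 2.46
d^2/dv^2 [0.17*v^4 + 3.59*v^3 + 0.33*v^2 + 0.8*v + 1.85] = 2.04*v^2 + 21.54*v + 0.66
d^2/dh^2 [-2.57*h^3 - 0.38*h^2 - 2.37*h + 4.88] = -15.42*h - 0.76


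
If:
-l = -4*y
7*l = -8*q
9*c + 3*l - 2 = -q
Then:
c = 2/9 - 17*y/18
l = 4*y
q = -7*y/2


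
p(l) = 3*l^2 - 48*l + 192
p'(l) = 6*l - 48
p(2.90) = 78.03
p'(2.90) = -30.60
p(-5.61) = 555.70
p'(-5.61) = -81.66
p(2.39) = 94.42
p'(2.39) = -33.66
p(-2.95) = 359.71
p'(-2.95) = -65.70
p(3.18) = 69.70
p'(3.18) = -28.92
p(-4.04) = 434.88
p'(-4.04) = -72.24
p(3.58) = 58.61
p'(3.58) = -26.52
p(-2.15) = 309.07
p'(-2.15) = -60.90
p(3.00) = 75.00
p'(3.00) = -30.00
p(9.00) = 3.00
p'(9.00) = 6.00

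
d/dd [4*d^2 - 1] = 8*d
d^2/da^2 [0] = 0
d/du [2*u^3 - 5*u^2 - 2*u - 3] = 6*u^2 - 10*u - 2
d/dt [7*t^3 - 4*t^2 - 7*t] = 21*t^2 - 8*t - 7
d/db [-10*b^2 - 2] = -20*b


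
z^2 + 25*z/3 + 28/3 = (z + 4/3)*(z + 7)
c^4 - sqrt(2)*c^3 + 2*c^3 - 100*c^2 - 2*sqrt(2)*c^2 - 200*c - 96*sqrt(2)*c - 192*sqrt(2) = (c + 2)*(c - 8*sqrt(2))*(c + sqrt(2))*(c + 6*sqrt(2))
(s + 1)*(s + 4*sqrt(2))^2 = s^3 + s^2 + 8*sqrt(2)*s^2 + 8*sqrt(2)*s + 32*s + 32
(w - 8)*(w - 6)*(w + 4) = w^3 - 10*w^2 - 8*w + 192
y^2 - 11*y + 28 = (y - 7)*(y - 4)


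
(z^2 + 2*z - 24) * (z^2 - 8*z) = z^4 - 6*z^3 - 40*z^2 + 192*z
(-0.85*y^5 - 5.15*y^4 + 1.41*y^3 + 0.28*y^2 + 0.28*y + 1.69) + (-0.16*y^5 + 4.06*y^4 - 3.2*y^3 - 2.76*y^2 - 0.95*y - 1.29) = -1.01*y^5 - 1.09*y^4 - 1.79*y^3 - 2.48*y^2 - 0.67*y + 0.4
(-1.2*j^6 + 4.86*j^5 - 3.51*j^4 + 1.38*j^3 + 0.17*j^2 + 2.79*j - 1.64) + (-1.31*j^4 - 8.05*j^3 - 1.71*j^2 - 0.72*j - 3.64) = -1.2*j^6 + 4.86*j^5 - 4.82*j^4 - 6.67*j^3 - 1.54*j^2 + 2.07*j - 5.28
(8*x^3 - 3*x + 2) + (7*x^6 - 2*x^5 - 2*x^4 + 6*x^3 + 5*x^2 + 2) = 7*x^6 - 2*x^5 - 2*x^4 + 14*x^3 + 5*x^2 - 3*x + 4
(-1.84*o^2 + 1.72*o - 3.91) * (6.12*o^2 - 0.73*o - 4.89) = -11.2608*o^4 + 11.8696*o^3 - 16.1872*o^2 - 5.5565*o + 19.1199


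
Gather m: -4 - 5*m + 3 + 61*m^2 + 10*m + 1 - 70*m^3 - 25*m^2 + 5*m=-70*m^3 + 36*m^2 + 10*m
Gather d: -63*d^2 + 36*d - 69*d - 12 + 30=-63*d^2 - 33*d + 18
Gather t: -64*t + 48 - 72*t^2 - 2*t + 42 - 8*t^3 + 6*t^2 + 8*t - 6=-8*t^3 - 66*t^2 - 58*t + 84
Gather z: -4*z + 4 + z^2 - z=z^2 - 5*z + 4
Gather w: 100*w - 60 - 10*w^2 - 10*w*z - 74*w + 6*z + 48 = -10*w^2 + w*(26 - 10*z) + 6*z - 12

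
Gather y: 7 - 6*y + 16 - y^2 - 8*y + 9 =-y^2 - 14*y + 32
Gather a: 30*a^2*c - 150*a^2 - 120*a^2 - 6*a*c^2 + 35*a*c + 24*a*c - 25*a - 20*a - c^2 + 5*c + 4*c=a^2*(30*c - 270) + a*(-6*c^2 + 59*c - 45) - c^2 + 9*c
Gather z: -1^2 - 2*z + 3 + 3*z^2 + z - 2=3*z^2 - z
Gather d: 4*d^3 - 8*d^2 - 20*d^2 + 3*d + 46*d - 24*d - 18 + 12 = 4*d^3 - 28*d^2 + 25*d - 6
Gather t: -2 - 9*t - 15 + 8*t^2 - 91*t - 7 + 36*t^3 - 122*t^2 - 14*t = 36*t^3 - 114*t^2 - 114*t - 24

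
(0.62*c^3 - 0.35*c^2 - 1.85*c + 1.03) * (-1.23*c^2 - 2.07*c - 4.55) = -0.7626*c^5 - 0.8529*c^4 + 0.179*c^3 + 4.1551*c^2 + 6.2854*c - 4.6865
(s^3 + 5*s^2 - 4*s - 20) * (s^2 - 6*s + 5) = s^5 - s^4 - 29*s^3 + 29*s^2 + 100*s - 100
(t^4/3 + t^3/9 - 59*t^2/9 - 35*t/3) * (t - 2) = t^5/3 - 5*t^4/9 - 61*t^3/9 + 13*t^2/9 + 70*t/3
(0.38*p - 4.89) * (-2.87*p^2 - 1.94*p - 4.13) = -1.0906*p^3 + 13.2971*p^2 + 7.9172*p + 20.1957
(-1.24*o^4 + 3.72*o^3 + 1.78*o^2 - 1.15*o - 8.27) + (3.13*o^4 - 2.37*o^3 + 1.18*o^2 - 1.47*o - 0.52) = 1.89*o^4 + 1.35*o^3 + 2.96*o^2 - 2.62*o - 8.79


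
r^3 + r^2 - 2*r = r*(r - 1)*(r + 2)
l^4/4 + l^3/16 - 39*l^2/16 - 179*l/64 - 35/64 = (l/4 + 1/4)*(l - 7/2)*(l + 1/4)*(l + 5/2)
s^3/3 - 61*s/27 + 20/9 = (s/3 + 1)*(s - 5/3)*(s - 4/3)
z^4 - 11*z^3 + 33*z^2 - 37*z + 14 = (z - 7)*(z - 2)*(z - 1)^2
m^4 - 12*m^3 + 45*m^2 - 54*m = m*(m - 6)*(m - 3)^2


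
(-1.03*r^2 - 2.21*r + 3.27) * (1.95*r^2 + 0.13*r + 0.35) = -2.0085*r^4 - 4.4434*r^3 + 5.7287*r^2 - 0.3484*r + 1.1445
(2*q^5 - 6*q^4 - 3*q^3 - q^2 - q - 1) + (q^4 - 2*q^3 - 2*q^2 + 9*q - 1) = 2*q^5 - 5*q^4 - 5*q^3 - 3*q^2 + 8*q - 2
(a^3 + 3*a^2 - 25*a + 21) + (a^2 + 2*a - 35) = a^3 + 4*a^2 - 23*a - 14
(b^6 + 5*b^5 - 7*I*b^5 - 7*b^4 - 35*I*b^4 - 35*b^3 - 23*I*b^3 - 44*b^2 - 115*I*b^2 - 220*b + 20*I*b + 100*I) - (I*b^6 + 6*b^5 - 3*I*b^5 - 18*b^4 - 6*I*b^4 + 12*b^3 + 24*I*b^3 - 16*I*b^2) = b^6 - I*b^6 - b^5 - 4*I*b^5 + 11*b^4 - 29*I*b^4 - 47*b^3 - 47*I*b^3 - 44*b^2 - 99*I*b^2 - 220*b + 20*I*b + 100*I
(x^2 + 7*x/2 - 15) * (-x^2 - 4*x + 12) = -x^4 - 15*x^3/2 + 13*x^2 + 102*x - 180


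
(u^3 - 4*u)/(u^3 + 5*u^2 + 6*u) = (u - 2)/(u + 3)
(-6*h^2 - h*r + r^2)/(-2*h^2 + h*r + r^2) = (-3*h + r)/(-h + r)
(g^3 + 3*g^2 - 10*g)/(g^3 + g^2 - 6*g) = (g + 5)/(g + 3)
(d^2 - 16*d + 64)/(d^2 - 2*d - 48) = (d - 8)/(d + 6)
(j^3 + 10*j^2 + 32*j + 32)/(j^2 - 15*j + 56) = (j^3 + 10*j^2 + 32*j + 32)/(j^2 - 15*j + 56)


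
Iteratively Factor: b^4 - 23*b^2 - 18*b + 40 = (b + 4)*(b^3 - 4*b^2 - 7*b + 10) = (b - 1)*(b + 4)*(b^2 - 3*b - 10) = (b - 1)*(b + 2)*(b + 4)*(b - 5)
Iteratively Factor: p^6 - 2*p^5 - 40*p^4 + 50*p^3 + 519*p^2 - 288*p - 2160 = (p + 3)*(p^5 - 5*p^4 - 25*p^3 + 125*p^2 + 144*p - 720) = (p - 3)*(p + 3)*(p^4 - 2*p^3 - 31*p^2 + 32*p + 240) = (p - 4)*(p - 3)*(p + 3)*(p^3 + 2*p^2 - 23*p - 60) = (p - 5)*(p - 4)*(p - 3)*(p + 3)*(p^2 + 7*p + 12) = (p - 5)*(p - 4)*(p - 3)*(p + 3)*(p + 4)*(p + 3)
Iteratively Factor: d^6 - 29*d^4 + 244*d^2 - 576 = (d + 2)*(d^5 - 2*d^4 - 25*d^3 + 50*d^2 + 144*d - 288) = (d + 2)*(d + 3)*(d^4 - 5*d^3 - 10*d^2 + 80*d - 96) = (d + 2)*(d + 3)*(d + 4)*(d^3 - 9*d^2 + 26*d - 24) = (d - 2)*(d + 2)*(d + 3)*(d + 4)*(d^2 - 7*d + 12) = (d - 3)*(d - 2)*(d + 2)*(d + 3)*(d + 4)*(d - 4)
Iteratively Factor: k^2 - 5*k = (k)*(k - 5)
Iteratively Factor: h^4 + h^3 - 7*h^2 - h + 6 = (h - 1)*(h^3 + 2*h^2 - 5*h - 6) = (h - 1)*(h + 3)*(h^2 - h - 2) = (h - 2)*(h - 1)*(h + 3)*(h + 1)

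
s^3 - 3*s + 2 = (s - 1)^2*(s + 2)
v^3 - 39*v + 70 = (v - 5)*(v - 2)*(v + 7)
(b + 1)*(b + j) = b^2 + b*j + b + j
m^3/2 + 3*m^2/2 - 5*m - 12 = (m/2 + 1)*(m - 3)*(m + 4)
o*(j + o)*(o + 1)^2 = j*o^3 + 2*j*o^2 + j*o + o^4 + 2*o^3 + o^2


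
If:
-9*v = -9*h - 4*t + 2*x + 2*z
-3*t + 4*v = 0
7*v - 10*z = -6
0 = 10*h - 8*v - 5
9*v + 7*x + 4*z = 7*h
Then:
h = -229/2050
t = -209/205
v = -627/820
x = 3421/4100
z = 531/8200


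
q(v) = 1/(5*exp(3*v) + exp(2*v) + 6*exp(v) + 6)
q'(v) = (-15*exp(3*v) - 2*exp(2*v) - 6*exp(v))/(5*exp(3*v) + exp(2*v) + 6*exp(v) + 6)^2 = (-15*exp(2*v) - 2*exp(v) - 6)*exp(v)/(5*exp(3*v) + exp(2*v) + 6*exp(v) + 6)^2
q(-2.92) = 0.16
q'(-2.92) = -0.01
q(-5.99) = 0.17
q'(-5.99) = -0.00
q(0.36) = 0.03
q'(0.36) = -0.06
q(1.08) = 0.01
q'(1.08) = -0.02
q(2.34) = 0.00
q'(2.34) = -0.00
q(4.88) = 0.00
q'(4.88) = -0.00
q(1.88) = 0.00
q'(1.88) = -0.00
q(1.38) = 0.00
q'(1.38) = -0.01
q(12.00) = 0.00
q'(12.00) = 0.00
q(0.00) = 0.06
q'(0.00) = -0.07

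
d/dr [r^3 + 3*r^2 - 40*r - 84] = 3*r^2 + 6*r - 40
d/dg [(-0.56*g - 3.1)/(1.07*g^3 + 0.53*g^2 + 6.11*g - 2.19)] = (1.1984*g^3 + 10.2478*g^2 + 3.286*g + 20.1674)/(1.1449*g^6 + 1.1342*g^5 + 13.3563*g^4 + 1.79*g^3 + 35.0107*g^2 - 26.7618*g + 4.7961)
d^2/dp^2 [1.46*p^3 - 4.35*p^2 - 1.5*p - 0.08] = 8.76*p - 8.7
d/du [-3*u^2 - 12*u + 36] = -6*u - 12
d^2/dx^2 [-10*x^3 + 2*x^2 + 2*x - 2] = 4 - 60*x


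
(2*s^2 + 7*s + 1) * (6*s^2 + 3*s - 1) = 12*s^4 + 48*s^3 + 25*s^2 - 4*s - 1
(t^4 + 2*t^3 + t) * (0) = 0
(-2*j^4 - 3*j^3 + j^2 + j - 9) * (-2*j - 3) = 4*j^5 + 12*j^4 + 7*j^3 - 5*j^2 + 15*j + 27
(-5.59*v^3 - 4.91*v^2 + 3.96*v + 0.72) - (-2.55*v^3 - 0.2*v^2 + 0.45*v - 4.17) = -3.04*v^3 - 4.71*v^2 + 3.51*v + 4.89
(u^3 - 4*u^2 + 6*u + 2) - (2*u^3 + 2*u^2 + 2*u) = -u^3 - 6*u^2 + 4*u + 2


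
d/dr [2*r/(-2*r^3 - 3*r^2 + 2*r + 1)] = 2*(4*r^3 + 3*r^2 + 1)/(4*r^6 + 12*r^5 + r^4 - 16*r^3 - 2*r^2 + 4*r + 1)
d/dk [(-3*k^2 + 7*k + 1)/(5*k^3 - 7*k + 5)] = ((7 - 6*k)*(5*k^3 - 7*k + 5) - (15*k^2 - 7)*(-3*k^2 + 7*k + 1))/(5*k^3 - 7*k + 5)^2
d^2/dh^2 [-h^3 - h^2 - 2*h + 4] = -6*h - 2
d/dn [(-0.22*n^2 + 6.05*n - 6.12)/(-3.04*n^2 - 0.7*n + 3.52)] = (18.546*n^2 - 38.7584*n + 17.012)/(9.2416*n^4 + 4.256*n^3 - 20.9116*n^2 - 4.928*n + 12.3904)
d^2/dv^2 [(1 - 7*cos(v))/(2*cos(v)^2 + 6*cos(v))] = (-25*sin(v)^4/cos(v)^3 - 7*sin(v)^2 - 16 - 53/cos(v) + 18/cos(v)^2 + 43/cos(v)^3)/(2*(cos(v) + 3)^3)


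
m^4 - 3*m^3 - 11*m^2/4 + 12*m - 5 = (m - 5/2)*(m - 2)*(m - 1/2)*(m + 2)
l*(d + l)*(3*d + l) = 3*d^2*l + 4*d*l^2 + l^3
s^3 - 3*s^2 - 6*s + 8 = (s - 4)*(s - 1)*(s + 2)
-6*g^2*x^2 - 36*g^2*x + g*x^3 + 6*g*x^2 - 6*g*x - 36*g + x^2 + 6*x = (-6*g + x)*(x + 6)*(g*x + 1)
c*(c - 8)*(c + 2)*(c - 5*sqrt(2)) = c^4 - 5*sqrt(2)*c^3 - 6*c^3 - 16*c^2 + 30*sqrt(2)*c^2 + 80*sqrt(2)*c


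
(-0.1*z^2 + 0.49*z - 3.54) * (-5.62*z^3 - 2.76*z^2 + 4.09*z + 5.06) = 0.562*z^5 - 2.4778*z^4 + 18.1334*z^3 + 11.2685*z^2 - 11.9992*z - 17.9124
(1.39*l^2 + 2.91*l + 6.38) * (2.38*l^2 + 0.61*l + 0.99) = 3.3082*l^4 + 7.7737*l^3 + 18.3356*l^2 + 6.7727*l + 6.3162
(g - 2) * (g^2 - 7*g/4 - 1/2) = g^3 - 15*g^2/4 + 3*g + 1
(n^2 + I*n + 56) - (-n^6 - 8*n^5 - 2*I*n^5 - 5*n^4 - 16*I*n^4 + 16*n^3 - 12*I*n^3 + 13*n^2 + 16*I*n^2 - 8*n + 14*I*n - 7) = n^6 + 8*n^5 + 2*I*n^5 + 5*n^4 + 16*I*n^4 - 16*n^3 + 12*I*n^3 - 12*n^2 - 16*I*n^2 + 8*n - 13*I*n + 63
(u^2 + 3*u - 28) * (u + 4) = u^3 + 7*u^2 - 16*u - 112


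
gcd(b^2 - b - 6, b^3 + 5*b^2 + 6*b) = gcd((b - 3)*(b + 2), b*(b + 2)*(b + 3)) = b + 2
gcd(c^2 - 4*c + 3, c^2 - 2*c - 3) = c - 3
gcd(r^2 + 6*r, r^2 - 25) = 1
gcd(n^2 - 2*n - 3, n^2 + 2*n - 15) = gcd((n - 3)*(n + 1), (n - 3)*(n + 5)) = n - 3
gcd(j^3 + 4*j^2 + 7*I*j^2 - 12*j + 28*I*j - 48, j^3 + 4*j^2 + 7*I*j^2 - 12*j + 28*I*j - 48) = j^3 + j^2*(4 + 7*I) + j*(-12 + 28*I) - 48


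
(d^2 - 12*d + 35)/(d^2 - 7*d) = (d - 5)/d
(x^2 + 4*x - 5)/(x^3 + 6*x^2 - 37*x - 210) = (x - 1)/(x^2 + x - 42)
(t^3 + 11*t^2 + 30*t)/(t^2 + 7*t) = (t^2 + 11*t + 30)/(t + 7)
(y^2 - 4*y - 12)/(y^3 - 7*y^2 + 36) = 1/(y - 3)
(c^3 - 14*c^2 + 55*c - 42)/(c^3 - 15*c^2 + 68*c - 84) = (c - 1)/(c - 2)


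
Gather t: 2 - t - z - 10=-t - z - 8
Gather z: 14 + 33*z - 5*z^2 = -5*z^2 + 33*z + 14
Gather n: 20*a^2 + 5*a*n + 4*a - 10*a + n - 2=20*a^2 - 6*a + n*(5*a + 1) - 2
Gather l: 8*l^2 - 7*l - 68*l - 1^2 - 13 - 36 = 8*l^2 - 75*l - 50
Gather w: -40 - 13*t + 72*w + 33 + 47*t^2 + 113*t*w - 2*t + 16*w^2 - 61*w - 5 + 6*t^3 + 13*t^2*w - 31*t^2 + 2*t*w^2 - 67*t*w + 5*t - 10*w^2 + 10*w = 6*t^3 + 16*t^2 - 10*t + w^2*(2*t + 6) + w*(13*t^2 + 46*t + 21) - 12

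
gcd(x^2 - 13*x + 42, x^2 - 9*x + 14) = x - 7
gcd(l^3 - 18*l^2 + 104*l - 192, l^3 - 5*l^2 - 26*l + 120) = l^2 - 10*l + 24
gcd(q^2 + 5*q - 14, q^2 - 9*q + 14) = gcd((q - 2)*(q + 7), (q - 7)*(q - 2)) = q - 2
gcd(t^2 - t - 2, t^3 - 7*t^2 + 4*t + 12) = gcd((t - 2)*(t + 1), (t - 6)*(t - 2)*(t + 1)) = t^2 - t - 2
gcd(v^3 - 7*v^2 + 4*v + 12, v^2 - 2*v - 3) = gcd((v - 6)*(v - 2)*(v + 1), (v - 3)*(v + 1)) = v + 1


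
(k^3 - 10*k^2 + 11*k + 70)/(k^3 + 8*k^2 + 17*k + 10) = (k^2 - 12*k + 35)/(k^2 + 6*k + 5)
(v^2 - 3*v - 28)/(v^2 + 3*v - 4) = (v - 7)/(v - 1)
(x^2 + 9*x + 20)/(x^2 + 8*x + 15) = (x + 4)/(x + 3)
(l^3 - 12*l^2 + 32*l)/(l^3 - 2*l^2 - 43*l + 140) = l*(l - 8)/(l^2 + 2*l - 35)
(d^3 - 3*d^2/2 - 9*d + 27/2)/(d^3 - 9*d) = (d - 3/2)/d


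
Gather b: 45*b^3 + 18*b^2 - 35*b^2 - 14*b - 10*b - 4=45*b^3 - 17*b^2 - 24*b - 4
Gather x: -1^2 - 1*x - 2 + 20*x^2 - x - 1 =20*x^2 - 2*x - 4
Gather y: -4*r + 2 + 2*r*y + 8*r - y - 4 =4*r + y*(2*r - 1) - 2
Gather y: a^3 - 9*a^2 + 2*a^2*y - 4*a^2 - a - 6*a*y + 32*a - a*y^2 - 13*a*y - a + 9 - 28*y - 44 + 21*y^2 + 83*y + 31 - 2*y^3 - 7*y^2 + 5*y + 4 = a^3 - 13*a^2 + 30*a - 2*y^3 + y^2*(14 - a) + y*(2*a^2 - 19*a + 60)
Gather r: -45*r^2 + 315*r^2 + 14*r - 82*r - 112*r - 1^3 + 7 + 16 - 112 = 270*r^2 - 180*r - 90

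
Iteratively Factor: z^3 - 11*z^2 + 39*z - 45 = (z - 5)*(z^2 - 6*z + 9) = (z - 5)*(z - 3)*(z - 3)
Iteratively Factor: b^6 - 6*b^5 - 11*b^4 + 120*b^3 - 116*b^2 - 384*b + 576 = (b - 3)*(b^5 - 3*b^4 - 20*b^3 + 60*b^2 + 64*b - 192) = (b - 3)*(b - 2)*(b^4 - b^3 - 22*b^2 + 16*b + 96) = (b - 3)*(b - 2)*(b + 4)*(b^3 - 5*b^2 - 2*b + 24) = (b - 4)*(b - 3)*(b - 2)*(b + 4)*(b^2 - b - 6) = (b - 4)*(b - 3)^2*(b - 2)*(b + 4)*(b + 2)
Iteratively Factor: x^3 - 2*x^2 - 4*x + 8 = (x - 2)*(x^2 - 4) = (x - 2)*(x + 2)*(x - 2)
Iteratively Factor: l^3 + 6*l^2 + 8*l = (l + 4)*(l^2 + 2*l) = (l + 2)*(l + 4)*(l)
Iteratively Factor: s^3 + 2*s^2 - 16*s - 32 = (s + 4)*(s^2 - 2*s - 8) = (s - 4)*(s + 4)*(s + 2)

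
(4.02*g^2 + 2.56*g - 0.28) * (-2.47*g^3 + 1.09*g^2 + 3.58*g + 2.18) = -9.9294*g^5 - 1.9414*g^4 + 17.8736*g^3 + 17.6232*g^2 + 4.5784*g - 0.6104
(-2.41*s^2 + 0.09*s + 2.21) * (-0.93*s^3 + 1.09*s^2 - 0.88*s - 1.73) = 2.2413*s^5 - 2.7106*s^4 + 0.1636*s^3 + 6.499*s^2 - 2.1005*s - 3.8233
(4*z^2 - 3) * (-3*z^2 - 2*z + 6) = -12*z^4 - 8*z^3 + 33*z^2 + 6*z - 18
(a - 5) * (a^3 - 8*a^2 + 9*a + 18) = a^4 - 13*a^3 + 49*a^2 - 27*a - 90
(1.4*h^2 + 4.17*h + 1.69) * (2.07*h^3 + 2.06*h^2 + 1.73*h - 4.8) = 2.898*h^5 + 11.5159*h^4 + 14.5105*h^3 + 3.9755*h^2 - 17.0923*h - 8.112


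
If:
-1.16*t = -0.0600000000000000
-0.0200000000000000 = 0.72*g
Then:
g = -0.03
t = 0.05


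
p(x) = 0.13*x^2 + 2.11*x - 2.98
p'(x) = 0.26*x + 2.11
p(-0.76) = -4.51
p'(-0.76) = 1.91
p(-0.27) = -3.54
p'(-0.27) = 2.04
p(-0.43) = -3.86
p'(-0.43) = 2.00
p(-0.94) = -4.85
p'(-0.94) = 1.87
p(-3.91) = -9.24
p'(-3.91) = 1.09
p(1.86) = 1.39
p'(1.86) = 2.59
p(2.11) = 2.05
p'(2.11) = 2.66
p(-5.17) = -10.41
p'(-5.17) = 0.77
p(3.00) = 4.52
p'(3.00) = 2.89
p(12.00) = 41.06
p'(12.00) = 5.23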